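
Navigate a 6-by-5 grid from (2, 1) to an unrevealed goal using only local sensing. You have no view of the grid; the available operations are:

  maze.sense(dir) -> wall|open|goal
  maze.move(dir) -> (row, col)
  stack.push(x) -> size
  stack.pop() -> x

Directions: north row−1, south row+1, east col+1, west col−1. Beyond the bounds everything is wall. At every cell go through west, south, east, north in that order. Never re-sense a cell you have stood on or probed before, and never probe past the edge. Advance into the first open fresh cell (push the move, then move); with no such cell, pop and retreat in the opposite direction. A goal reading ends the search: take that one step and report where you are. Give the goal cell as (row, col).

Do: sense[dir→west]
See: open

Do: push[x→west]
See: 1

Do: move[dir→west]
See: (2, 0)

Do: sense[dir→south]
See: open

Do: push[x→south]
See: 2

Do: move[dir→south]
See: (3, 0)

Do: sense[dir→south]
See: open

Do: push[x→south]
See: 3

Do: move[dir→south]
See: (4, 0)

Do: sense[dir→south]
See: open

Do: push[x→south]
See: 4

Do: move[dir→south]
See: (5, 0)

Do: sense[dir→east]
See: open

Do: push[x→east]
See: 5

Do: move[dir→east]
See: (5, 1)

Do: sense[dir→east]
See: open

Do: push[x→east]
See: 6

Do: move[dir→east]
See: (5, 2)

Do: sense[dir→east]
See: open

Do: push[x→east]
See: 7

Do: move[dir→east]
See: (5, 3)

Do: sense[dir→east]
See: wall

Do: sense[dir→north]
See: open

Do: push[x→north]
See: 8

Do: move[dir→north]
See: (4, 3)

Do: sense[dir→west]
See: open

Do: push[x→west]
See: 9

Do: move[dir→west]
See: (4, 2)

Do: sense[dir→west]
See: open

Do: push[x→west]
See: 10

Do: move[dir→west]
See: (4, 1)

Do: sense[dir→north]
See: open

Do: push[x→north]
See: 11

Do: move[dir→north]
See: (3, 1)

Do: sense[dir→east]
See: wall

Do: pop[]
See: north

Do: move[dir→south]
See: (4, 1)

Do: pop[]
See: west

Do: move[dir→east]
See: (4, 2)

Do: pop[]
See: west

Do: move[dir→east]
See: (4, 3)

Do: sense[dir→east]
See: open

Do: push[x→east]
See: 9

Do: move[dir→east]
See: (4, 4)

Do: sense[dir→north]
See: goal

Do: move[dir→north]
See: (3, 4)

Answer: (3, 4)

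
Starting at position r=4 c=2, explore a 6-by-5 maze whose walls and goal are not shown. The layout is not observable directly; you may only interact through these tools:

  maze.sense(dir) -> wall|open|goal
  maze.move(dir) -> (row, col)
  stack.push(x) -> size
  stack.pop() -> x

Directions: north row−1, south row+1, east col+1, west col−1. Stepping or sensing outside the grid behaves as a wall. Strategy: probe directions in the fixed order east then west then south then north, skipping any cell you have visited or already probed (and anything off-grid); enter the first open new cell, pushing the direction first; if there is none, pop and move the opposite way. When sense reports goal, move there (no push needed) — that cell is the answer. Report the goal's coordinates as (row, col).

Step: sense[dir=east]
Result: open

Step: push[x=east]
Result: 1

Step: move[dir=east]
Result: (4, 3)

Step: sense[dir=east]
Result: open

Step: push[x=east]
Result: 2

Step: move[dir=east]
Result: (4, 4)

Step: sense[dir=south]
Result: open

Step: push[x=south]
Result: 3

Step: move[dir=south]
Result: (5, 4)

Step: sense[dir=west]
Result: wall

Step: pop[]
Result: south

Step: move[dir=north]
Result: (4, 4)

Step: sense[dir=north]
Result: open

Step: push[x=north]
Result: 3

Step: move[dir=north]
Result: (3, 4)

Step: sense[dir=west]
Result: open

Step: push[x=west]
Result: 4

Step: move[dir=west]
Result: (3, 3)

Step: sense[dir=west]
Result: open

Step: push[x=west]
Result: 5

Step: move[dir=west]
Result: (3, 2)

Step: sense[dir=west]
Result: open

Step: push[x=west]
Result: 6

Step: move[dir=west]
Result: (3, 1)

Step: sense[dir=west]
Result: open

Step: push[x=west]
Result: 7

Step: move[dir=west]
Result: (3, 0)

Step: sense[dir=south]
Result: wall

Step: sense[dir=north]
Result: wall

Step: pop[]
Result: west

Step: move[dir=east]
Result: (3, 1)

Step: sense[dir=south]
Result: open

Step: push[x=south]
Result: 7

Step: move[dir=south]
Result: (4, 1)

Step: sense[dir=south]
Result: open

Step: push[x=south]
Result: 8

Step: move[dir=south]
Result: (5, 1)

Step: sense[dir=east]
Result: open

Step: push[x=east]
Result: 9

Step: move[dir=east]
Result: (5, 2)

Step: pop[]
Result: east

Step: move[dir=west]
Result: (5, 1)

Step: sense[dir=west]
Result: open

Step: push[x=west]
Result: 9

Step: move[dir=west]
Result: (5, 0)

Step: pop[]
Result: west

Step: move[dir=east]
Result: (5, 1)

Step: pop[]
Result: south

Step: move[dir=north]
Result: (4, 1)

Step: pop[]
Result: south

Step: move[dir=north]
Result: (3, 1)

Step: sense[dir=north]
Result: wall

Step: pop[]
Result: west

Step: move[dir=east]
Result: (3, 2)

Step: sense[dir=north]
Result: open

Step: push[x=north]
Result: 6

Step: move[dir=north]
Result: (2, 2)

Step: sense[dir=east]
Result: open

Step: push[x=east]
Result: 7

Step: move[dir=east]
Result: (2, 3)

Step: sense[dir=east]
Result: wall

Step: sense[dir=north]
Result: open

Step: push[x=north]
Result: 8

Step: move[dir=north]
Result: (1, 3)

Step: sense[dir=east]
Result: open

Step: push[x=east]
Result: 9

Step: move[dir=east]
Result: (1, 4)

Step: sense[dir=north]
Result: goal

Step: move[dir=north]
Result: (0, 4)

Answer: (0, 4)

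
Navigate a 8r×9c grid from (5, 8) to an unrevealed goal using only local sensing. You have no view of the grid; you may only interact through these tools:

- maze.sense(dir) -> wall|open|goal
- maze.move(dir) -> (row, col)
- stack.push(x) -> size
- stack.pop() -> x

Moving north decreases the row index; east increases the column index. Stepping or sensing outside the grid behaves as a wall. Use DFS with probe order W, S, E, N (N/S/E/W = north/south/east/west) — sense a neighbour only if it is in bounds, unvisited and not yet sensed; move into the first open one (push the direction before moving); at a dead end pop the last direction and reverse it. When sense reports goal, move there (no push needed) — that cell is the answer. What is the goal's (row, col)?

% sense dir→west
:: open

% push x→west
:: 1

% move dir→west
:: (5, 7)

% sense dir→west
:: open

% push x→west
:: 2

% move dir→west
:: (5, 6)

% sense dir→west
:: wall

% sense dir→south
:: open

% push x→south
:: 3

% move dir→south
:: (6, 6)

% sense dir→west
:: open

% push x→west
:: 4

% move dir→west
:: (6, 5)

% sense dir→west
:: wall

% sense dir→south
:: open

% push x→south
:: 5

% move dir→south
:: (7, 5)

% sense dir→west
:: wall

% sense dir→east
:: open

% push x→east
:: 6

% move dir→east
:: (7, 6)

% sense dir→east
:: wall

% pop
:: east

% move dir→west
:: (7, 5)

% pop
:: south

% move dir→north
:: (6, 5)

% pop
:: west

% move dir→east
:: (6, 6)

% sense dir→east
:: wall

% pop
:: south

% move dir→north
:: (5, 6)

% sense dir→north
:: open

% push x→north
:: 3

% move dir→north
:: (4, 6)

% sense dir→west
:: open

% push x→west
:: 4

% move dir→west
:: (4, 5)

% sense dir→west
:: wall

% sense dir→north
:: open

% push x→north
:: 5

% move dir→north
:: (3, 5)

% sense dir→west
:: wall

% sense dir→east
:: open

% push x→east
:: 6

% move dir→east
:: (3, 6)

% sense dir→east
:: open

% push x→east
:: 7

% move dir→east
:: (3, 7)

% sense dir→south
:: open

% push x→south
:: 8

% move dir→south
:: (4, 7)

% sense dir→east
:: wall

% pop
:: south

% move dir→north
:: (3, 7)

% sense dir→east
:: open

% push x→east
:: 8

% move dir→east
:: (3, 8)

% sense dir→north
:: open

% push x→north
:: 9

% move dir→north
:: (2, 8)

% sense dir→west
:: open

% push x→west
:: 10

% move dir→west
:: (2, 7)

% sense dir→west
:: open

% push x→west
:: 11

% move dir→west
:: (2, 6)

% sense dir→west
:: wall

% sense dir→north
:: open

% push x→north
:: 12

% move dir→north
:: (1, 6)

% sense dir→west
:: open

% push x→west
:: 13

% move dir→west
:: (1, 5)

% sense dir→west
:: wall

% sense dir→north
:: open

% push x→north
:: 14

% move dir→north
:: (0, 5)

% sense dir→west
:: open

% push x→west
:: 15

% move dir→west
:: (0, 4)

% sense dir→west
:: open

% push x→west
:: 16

% move dir→west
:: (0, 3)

% sense dir→west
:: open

% push x→west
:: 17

% move dir→west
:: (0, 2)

% sense dir→west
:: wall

% sense dir→south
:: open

% push x→south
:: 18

% move dir→south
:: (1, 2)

% sense dir→west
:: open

% push x→west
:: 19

% move dir→west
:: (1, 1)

% sense dir→west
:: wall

% sense dir→south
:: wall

% pop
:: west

% move dir→east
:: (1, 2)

% sense dir→south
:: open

% push x→south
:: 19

% move dir→south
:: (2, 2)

% sense dir→south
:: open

% push x→south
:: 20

% move dir→south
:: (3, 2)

% sense dir→west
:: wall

% sense dir→south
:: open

% push x→south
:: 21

% move dir→south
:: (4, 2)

% sense dir→west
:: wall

% sense dir→south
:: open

% push x→south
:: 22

% move dir→south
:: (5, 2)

% sense dir→west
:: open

% push x→west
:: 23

% move dir→west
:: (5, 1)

% sense dir→west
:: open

% push x→west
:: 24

% move dir→west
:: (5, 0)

% sense dir→south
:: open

% push x→south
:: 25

% move dir→south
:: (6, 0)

% sense dir→south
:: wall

% sense dir→east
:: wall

% pop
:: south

% move dir→north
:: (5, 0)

% sense dir→north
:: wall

% pop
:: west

% move dir→east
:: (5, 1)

% pop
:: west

% move dir→east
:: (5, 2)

% sense dir→south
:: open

% push x→south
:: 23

% move dir→south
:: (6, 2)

% sense dir→south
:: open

% push x→south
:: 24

% move dir→south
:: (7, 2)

% sense dir→west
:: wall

% sense dir→east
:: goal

% move dir→east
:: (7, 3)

Answer: (7, 3)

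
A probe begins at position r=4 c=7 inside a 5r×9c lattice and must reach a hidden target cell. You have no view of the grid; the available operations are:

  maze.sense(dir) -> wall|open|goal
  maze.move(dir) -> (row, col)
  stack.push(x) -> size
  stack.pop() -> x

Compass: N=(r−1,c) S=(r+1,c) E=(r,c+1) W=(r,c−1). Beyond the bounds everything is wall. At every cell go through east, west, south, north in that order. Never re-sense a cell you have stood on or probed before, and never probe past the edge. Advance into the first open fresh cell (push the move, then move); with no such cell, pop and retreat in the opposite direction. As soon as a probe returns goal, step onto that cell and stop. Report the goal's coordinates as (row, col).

>> maze.sense(dir=east)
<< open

>> stack.push(x=east)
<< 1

>> maze.move(dir=east)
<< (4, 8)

>> maze.sense(dir=north)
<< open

>> stack.push(x=north)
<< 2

>> maze.move(dir=north)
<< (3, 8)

>> maze.sense(dir=west)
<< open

>> stack.push(x=west)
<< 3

>> maze.move(dir=west)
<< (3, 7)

>> maze.sense(dir=west)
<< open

>> stack.push(x=west)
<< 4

>> maze.move(dir=west)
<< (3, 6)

>> maze.sense(dir=west)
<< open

>> stack.push(x=west)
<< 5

>> maze.move(dir=west)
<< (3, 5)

>> maze.sense(dir=west)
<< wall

>> maze.sense(dir=south)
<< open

>> stack.push(x=south)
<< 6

>> maze.move(dir=south)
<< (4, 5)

>> maze.sense(dir=east)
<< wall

>> maze.sense(dir=west)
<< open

>> stack.push(x=west)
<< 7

>> maze.move(dir=west)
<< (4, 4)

>> maze.sense(dir=west)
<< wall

>> stack.pop()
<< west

>> maze.move(dir=east)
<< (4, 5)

>> stack.pop()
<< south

>> maze.move(dir=north)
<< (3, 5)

>> maze.sense(dir=north)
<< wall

>> stack.pop()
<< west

>> maze.move(dir=east)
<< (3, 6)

>> maze.sense(dir=north)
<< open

>> stack.push(x=north)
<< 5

>> maze.move(dir=north)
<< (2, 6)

>> maze.sense(dir=east)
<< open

>> stack.push(x=east)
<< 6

>> maze.move(dir=east)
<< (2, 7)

>> maze.sense(dir=east)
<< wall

>> maze.sense(dir=north)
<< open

>> stack.push(x=north)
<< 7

>> maze.move(dir=north)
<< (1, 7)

>> maze.sense(dir=east)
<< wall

>> maze.sense(dir=west)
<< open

>> stack.push(x=west)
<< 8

>> maze.move(dir=west)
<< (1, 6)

>> maze.sense(dir=west)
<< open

>> stack.push(x=west)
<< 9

>> maze.move(dir=west)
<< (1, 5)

>> maze.sense(dir=west)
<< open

>> stack.push(x=west)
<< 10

>> maze.move(dir=west)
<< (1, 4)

>> maze.sense(dir=west)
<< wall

>> maze.sense(dir=south)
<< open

>> stack.push(x=south)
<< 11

>> maze.move(dir=south)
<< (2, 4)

>> maze.sense(dir=west)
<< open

>> stack.push(x=west)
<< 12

>> maze.move(dir=west)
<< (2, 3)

>> maze.sense(dir=west)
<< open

>> stack.push(x=west)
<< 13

>> maze.move(dir=west)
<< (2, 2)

>> maze.sense(dir=west)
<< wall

>> maze.sense(dir=south)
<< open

>> stack.push(x=south)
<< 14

>> maze.move(dir=south)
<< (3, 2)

>> maze.sense(dir=east)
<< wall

>> maze.sense(dir=west)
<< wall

>> maze.sense(dir=south)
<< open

>> stack.push(x=south)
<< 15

>> maze.move(dir=south)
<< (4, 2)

>> maze.sense(dir=west)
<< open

>> stack.push(x=west)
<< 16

>> maze.move(dir=west)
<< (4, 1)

>> maze.sense(dir=west)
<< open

>> stack.push(x=west)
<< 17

>> maze.move(dir=west)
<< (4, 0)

>> maze.sense(dir=north)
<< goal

>> maze.move(dir=north)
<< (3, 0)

Answer: (3, 0)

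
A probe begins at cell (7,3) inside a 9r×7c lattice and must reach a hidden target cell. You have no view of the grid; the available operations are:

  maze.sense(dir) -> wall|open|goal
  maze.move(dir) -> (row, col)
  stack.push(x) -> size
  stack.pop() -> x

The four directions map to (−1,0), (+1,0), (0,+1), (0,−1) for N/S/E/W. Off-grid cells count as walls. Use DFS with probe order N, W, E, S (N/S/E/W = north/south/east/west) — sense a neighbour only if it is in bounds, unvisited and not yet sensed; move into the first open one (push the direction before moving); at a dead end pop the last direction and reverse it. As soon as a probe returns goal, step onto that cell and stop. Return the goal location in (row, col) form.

>>> sense dir: north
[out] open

>>> push x: north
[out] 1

>>> move dir: north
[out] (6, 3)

>>> sense dir: north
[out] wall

>>> sense dir: west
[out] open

>>> push x: west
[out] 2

>>> move dir: west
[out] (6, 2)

>>> sense dir: north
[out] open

>>> push x: north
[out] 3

>>> move dir: north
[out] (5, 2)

>>> sense dir: north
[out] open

>>> push x: north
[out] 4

>>> move dir: north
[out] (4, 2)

>>> sense dir: north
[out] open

>>> push x: north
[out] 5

>>> move dir: north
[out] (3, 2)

>>> sense dir: north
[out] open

>>> push x: north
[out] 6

>>> move dir: north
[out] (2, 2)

>>> sense dir: north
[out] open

>>> push x: north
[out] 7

>>> move dir: north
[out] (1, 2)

>>> sense dir: north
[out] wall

>>> sense dir: west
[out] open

>>> push x: west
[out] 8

>>> move dir: west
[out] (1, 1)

>>> sense dir: north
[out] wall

>>> sense dir: west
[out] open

>>> push x: west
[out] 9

>>> move dir: west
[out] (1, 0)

>>> sense dir: north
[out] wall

>>> sense dir: south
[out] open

>>> push x: south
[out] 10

>>> move dir: south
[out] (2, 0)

>>> sense dir: east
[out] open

>>> push x: east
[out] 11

>>> move dir: east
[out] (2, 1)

>>> sense dir: south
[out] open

>>> push x: south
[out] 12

>>> move dir: south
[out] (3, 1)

>>> sense dir: west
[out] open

>>> push x: west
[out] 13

>>> move dir: west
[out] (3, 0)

>>> sense dir: south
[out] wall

>>> pop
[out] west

>>> move dir: east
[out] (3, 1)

>>> sense dir: south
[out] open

>>> push x: south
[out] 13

>>> move dir: south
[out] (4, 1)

>>> sense dir: south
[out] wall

>>> pop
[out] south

>>> move dir: north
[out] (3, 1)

>>> pop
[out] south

>>> move dir: north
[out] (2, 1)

>>> pop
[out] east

>>> move dir: west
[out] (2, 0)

>>> pop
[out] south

>>> move dir: north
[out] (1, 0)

>>> pop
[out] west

>>> move dir: east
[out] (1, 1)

>>> pop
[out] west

>>> move dir: east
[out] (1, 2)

>>> sense dir: east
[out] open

>>> push x: east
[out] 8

>>> move dir: east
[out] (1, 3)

>>> sense dir: north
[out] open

>>> push x: north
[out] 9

>>> move dir: north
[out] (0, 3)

>>> sense dir: east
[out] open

>>> push x: east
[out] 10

>>> move dir: east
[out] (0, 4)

>>> sense dir: east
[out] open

>>> push x: east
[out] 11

>>> move dir: east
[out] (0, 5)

>>> sense dir: east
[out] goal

>>> move dir: east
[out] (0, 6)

Answer: (0, 6)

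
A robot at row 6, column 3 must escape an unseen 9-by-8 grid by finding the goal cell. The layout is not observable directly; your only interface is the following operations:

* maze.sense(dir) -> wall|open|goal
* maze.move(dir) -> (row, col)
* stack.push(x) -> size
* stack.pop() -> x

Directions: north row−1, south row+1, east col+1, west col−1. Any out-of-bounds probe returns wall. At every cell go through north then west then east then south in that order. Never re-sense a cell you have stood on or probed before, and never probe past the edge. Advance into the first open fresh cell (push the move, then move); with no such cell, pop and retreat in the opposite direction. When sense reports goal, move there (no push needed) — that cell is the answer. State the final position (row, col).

;; 1. maze.sense(dir=north) : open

;; 2. stack.push(x=north) : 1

;; 3. maze.move(dir=north) : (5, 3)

;; 4. maze.sense(dir=north) : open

;; 5. stack.push(x=north) : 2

;; 6. maze.move(dir=north) : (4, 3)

;; 7. maze.sense(dir=north) : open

;; 8. stack.push(x=north) : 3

;; 9. maze.move(dir=north) : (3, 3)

;; 10. maze.sense(dir=north) : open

;; 11. stack.push(x=north) : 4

;; 12. maze.move(dir=north) : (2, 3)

;; 13. maze.sense(dir=north) : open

;; 14. stack.push(x=north) : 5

;; 15. maze.move(dir=north) : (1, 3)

;; 16. maze.sense(dir=north) : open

;; 17. stack.push(x=north) : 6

;; 18. maze.move(dir=north) : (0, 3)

;; 19. maze.sense(dir=west) : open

;; 20. stack.push(x=west) : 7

;; 21. maze.move(dir=west) : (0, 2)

;; 22. maze.sense(dir=west) : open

;; 23. stack.push(x=west) : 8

;; 24. maze.move(dir=west) : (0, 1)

;; 25. maze.sense(dir=west) : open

;; 26. stack.push(x=west) : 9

;; 27. maze.move(dir=west) : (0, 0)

;; 28. maze.sense(dir=south) : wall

;; 29. stack.pop() : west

;; 30. maze.move(dir=east) : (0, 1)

;; 31. maze.sense(dir=south) : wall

;; 32. stack.pop() : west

;; 33. maze.move(dir=east) : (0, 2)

;; 34. maze.sense(dir=south) : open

;; 35. stack.push(x=south) : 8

;; 36. maze.move(dir=south) : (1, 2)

;; 37. maze.sense(dir=south) : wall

;; 38. stack.pop() : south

;; 39. maze.move(dir=north) : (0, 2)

;; 40. stack.pop() : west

;; 41. maze.move(dir=east) : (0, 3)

;; 42. maze.sense(dir=east) : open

;; 43. stack.push(x=east) : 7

;; 44. maze.move(dir=east) : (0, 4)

;; 45. maze.sense(dir=east) : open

;; 46. stack.push(x=east) : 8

;; 47. maze.move(dir=east) : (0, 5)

;; 48. maze.sense(dir=east) : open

;; 49. stack.push(x=east) : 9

;; 50. maze.move(dir=east) : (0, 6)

;; 51. maze.sense(dir=east) : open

;; 52. stack.push(x=east) : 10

;; 53. maze.move(dir=east) : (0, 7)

;; 54. maze.sense(dir=south) : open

;; 55. stack.push(x=south) : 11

;; 56. maze.move(dir=south) : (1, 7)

;; 57. maze.sense(dir=west) : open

;; 58. stack.push(x=west) : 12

;; 59. maze.move(dir=west) : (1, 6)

;; 60. maze.sense(dir=west) : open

;; 61. stack.push(x=west) : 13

;; 62. maze.move(dir=west) : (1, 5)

;; 63. maze.sense(dir=west) : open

;; 64. stack.push(x=west) : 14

;; 65. maze.move(dir=west) : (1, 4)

;; 66. maze.sense(dir=south) : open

;; 67. stack.push(x=south) : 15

;; 68. maze.move(dir=south) : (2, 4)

;; 69. maze.sense(dir=east) : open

;; 70. stack.push(x=east) : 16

;; 71. maze.move(dir=east) : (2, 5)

;; 72. maze.sense(dir=east) : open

;; 73. stack.push(x=east) : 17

;; 74. maze.move(dir=east) : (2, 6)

;; 75. maze.sense(dir=east) : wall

;; 76. maze.sense(dir=south) : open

;; 77. stack.push(x=south) : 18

;; 78. maze.move(dir=south) : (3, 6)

;; 79. maze.sense(dir=west) : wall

;; 80. maze.sense(dir=east) : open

;; 81. stack.push(x=east) : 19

;; 82. maze.move(dir=east) : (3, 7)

;; 83. maze.sense(dir=south) : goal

;; 84. maze.move(dir=south) : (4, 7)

Answer: (4, 7)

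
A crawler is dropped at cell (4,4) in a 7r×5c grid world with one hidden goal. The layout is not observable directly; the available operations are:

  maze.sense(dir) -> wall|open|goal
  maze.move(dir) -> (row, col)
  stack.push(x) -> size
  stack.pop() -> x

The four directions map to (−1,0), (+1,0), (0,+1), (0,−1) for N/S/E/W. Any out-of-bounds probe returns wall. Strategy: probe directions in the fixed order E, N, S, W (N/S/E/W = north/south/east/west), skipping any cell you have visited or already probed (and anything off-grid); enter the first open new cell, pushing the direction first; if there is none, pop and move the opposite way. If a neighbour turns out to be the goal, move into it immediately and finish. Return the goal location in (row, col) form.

Step: sense[dir=north]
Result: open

Step: push[x=north]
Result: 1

Step: move[dir=north]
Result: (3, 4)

Step: sense[dir=north]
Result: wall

Step: sense[dir=west]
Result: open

Step: push[x=west]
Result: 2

Step: move[dir=west]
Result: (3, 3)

Step: sense[dir=north]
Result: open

Step: push[x=north]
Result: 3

Step: move[dir=north]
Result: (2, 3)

Step: sense[dir=north]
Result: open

Step: push[x=north]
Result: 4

Step: move[dir=north]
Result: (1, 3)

Step: sense[dir=east]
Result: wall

Step: sense[dir=north]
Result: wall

Step: sense[dir=west]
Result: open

Step: push[x=west]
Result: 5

Step: move[dir=west]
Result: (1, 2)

Step: sense[dir=north]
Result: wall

Step: sense[dir=south]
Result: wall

Step: sense[dir=west]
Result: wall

Step: pop[]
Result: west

Step: move[dir=east]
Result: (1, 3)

Step: pop[]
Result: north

Step: move[dir=south]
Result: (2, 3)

Step: pop[]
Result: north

Step: move[dir=south]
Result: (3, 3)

Step: sense[dir=south]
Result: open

Step: push[x=south]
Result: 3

Step: move[dir=south]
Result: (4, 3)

Step: sense[dir=south]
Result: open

Step: push[x=south]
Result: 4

Step: move[dir=south]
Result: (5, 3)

Step: sense[dir=east]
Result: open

Step: push[x=east]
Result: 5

Step: move[dir=east]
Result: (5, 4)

Step: sense[dir=south]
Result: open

Step: push[x=south]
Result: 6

Step: move[dir=south]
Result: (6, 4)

Step: sense[dir=west]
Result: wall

Step: pop[]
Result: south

Step: move[dir=north]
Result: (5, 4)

Step: pop[]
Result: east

Step: move[dir=west]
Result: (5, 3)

Step: sense[dir=west]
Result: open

Step: push[x=west]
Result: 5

Step: move[dir=west]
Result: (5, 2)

Step: sense[dir=north]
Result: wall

Step: sense[dir=south]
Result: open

Step: push[x=south]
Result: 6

Step: move[dir=south]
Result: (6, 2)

Step: sense[dir=west]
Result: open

Step: push[x=west]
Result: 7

Step: move[dir=west]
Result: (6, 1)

Step: sense[dir=north]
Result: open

Step: push[x=north]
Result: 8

Step: move[dir=north]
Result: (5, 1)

Step: sense[dir=north]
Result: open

Step: push[x=north]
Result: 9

Step: move[dir=north]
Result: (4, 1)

Step: sense[dir=north]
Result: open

Step: push[x=north]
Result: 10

Step: move[dir=north]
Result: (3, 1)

Step: sense[dir=east]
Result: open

Step: push[x=east]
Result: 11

Step: move[dir=east]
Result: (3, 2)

Step: pop[]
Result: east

Step: move[dir=west]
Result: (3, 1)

Step: sense[dir=north]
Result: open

Step: push[x=north]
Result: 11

Step: move[dir=north]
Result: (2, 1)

Step: sense[dir=west]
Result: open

Step: push[x=west]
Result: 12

Step: move[dir=west]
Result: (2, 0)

Step: sense[dir=north]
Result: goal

Step: move[dir=north]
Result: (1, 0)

Answer: (1, 0)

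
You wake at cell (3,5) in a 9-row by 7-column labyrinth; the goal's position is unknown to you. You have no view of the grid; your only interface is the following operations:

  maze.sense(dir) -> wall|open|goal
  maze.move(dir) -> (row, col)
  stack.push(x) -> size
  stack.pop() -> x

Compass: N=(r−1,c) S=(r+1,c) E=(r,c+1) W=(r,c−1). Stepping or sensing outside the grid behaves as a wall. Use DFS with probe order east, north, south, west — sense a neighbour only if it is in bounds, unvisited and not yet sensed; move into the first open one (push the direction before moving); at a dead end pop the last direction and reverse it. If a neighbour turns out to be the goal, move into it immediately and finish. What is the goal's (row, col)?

-- 1. sense(dir→east) : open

-- 2. push(x→east) : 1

-- 3. move(dir→east) : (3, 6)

-- 4. sense(dir→north) : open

-- 5. push(x→north) : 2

-- 6. move(dir→north) : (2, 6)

-- 7. sense(dir→north) : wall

-- 8. sense(dir→west) : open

-- 9. push(x→west) : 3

-- 10. move(dir→west) : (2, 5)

-- 11. sense(dir→north) : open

-- 12. push(x→north) : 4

-- 13. move(dir→north) : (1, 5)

-- 14. sense(dir→north) : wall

-- 15. sense(dir→west) : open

-- 16. push(x→west) : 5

-- 17. move(dir→west) : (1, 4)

-- 18. sense(dir→north) : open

-- 19. push(x→north) : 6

-- 20. move(dir→north) : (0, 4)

-- 21. sense(dir→west) : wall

-- 22. pop() : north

-- 23. move(dir→south) : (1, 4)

-- 24. sense(dir→south) : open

-- 25. push(x→south) : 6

-- 26. move(dir→south) : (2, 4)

-- 27. sense(dir→south) : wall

-- 28. sense(dir→west) : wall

-- 29. pop() : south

-- 30. move(dir→north) : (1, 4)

-- 31. sense(dir→west) : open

-- 32. push(x→west) : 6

-- 33. move(dir→west) : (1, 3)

-- 34. sense(dir→west) : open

-- 35. push(x→west) : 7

-- 36. move(dir→west) : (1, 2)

-- 37. sense(dir→north) : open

-- 38. push(x→north) : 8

-- 39. move(dir→north) : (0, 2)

-- 40. sense(dir→west) : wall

-- 41. pop() : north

-- 42. move(dir→south) : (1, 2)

-- 43. sense(dir→south) : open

-- 44. push(x→south) : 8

-- 45. move(dir→south) : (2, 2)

-- 46. sense(dir→south) : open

-- 47. push(x→south) : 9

-- 48. move(dir→south) : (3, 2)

-- 49. sense(dir→east) : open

-- 50. push(x→east) : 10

-- 51. move(dir→east) : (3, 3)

-- 52. sense(dir→south) : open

-- 53. push(x→south) : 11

-- 54. move(dir→south) : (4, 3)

-- 55. sense(dir→east) : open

-- 56. push(x→east) : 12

-- 57. move(dir→east) : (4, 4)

-- 58. sense(dir→east) : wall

-- 59. sense(dir→south) : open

-- 60. push(x→south) : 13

-- 61. move(dir→south) : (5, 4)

-- 62. sense(dir→east) : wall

-- 63. sense(dir→south) : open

-- 64. push(x→south) : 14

-- 65. move(dir→south) : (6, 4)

-- 66. sense(dir→east) : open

-- 67. push(x→east) : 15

-- 68. move(dir→east) : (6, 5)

-- 69. sense(dir→east) : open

-- 70. push(x→east) : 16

-- 71. move(dir→east) : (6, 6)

-- 72. sense(dir→north) : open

-- 73. push(x→north) : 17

-- 74. move(dir→north) : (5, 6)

-- 75. sense(dir→north) : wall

-- 76. pop() : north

-- 77. move(dir→south) : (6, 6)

-- 78. sense(dir→south) : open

-- 79. push(x→south) : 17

-- 80. move(dir→south) : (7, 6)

-- 81. sense(dir→south) : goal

-- 82. move(dir→south) : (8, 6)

Answer: (8, 6)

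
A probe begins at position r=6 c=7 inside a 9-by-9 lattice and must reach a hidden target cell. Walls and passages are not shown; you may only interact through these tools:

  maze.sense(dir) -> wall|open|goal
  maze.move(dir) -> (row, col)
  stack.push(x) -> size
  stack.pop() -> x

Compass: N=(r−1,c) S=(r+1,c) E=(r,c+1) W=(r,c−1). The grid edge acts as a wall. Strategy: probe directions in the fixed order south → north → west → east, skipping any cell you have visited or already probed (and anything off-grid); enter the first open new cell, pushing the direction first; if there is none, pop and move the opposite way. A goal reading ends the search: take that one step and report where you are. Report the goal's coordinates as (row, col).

> sense south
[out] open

> push south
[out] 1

> move south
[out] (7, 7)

> sense south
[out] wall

> sense west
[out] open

> push west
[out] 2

> move west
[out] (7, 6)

> sense south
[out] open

> push south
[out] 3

> move south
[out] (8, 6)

> sense west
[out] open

> push west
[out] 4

> move west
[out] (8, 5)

> sense north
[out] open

> push north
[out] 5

> move north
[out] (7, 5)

> sense north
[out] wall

> sense west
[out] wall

> pop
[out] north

> move south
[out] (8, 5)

> sense west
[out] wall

> pop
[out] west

> move east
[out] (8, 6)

> pop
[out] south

> move north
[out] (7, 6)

> sense north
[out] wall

> pop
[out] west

> move east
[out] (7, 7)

> sense east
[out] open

> push east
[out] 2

> move east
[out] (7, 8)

> sense south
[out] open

> push south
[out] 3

> move south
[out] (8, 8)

> pop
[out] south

> move north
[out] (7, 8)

> sense north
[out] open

> push north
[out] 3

> move north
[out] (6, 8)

> sense north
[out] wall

> pop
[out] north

> move south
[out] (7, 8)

> pop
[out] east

> move west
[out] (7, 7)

> pop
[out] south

> move north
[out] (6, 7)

> sense north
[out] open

> push north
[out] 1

> move north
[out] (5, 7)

> sense north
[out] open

> push north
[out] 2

> move north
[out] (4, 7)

> sense north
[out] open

> push north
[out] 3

> move north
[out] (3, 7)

> sense north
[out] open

> push north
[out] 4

> move north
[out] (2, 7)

> sense north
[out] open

> push north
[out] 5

> move north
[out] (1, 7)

> sense north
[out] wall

> sense west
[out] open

> push west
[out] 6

> move west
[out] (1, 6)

> sense south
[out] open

> push south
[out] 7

> move south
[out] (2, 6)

> sense south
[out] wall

> sense west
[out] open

> push west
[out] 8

> move west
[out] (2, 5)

> sense south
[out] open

> push south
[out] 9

> move south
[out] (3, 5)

> sense south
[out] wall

> sense west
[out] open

> push west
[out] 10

> move west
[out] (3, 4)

> sense south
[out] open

> push south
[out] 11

> move south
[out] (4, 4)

> sense south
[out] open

> push south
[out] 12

> move south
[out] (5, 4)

> sense south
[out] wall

> sense west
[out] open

> push west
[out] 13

> move west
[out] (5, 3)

> sense south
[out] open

> push south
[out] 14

> move south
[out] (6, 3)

> sense south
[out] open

> push south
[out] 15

> move south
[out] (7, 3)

> sense south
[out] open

> push south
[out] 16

> move south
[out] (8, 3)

> sense west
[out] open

> push west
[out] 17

> move west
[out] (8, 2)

> sense north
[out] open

> push north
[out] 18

> move north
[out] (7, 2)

> sense north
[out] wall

> sense west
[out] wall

> pop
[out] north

> move south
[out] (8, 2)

> sense west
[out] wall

> pop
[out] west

> move east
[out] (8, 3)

> pop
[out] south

> move north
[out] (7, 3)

> pop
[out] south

> move north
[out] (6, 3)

> pop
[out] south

> move north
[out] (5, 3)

> sense north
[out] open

> push north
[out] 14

> move north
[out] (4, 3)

> sense north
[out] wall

> sense west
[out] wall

> pop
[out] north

> move south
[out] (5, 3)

> sense west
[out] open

> push west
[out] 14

> move west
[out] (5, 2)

> sense west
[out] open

> push west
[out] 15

> move west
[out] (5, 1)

> sense south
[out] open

> push south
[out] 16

> move south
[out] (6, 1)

> sense west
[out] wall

> pop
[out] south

> move north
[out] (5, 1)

> sense north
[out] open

> push north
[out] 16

> move north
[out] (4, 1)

> sense north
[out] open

> push north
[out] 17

> move north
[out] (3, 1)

> sense north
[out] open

> push north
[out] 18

> move north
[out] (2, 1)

> sense north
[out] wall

> sense west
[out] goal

> move west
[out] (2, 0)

Answer: (2, 0)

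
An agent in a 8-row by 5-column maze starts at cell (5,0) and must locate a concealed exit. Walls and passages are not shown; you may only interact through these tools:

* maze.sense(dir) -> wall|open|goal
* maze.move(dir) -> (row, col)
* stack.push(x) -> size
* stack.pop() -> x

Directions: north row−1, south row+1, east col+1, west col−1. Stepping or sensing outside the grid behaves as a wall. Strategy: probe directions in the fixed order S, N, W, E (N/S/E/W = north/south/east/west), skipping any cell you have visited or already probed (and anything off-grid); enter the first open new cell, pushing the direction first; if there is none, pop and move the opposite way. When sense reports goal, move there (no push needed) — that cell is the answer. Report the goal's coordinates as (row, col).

I invoke sense(dir='south'), — result: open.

I try push(x='south'), which returns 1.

I run move(dir='south'), and observe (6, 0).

Next I call sense(dir='south'), and see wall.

Then sense(dir='east'), → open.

Next I call push(x='east'), — result: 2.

Using move(dir='east'), — result: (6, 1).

Now I run sense(dir='south'), giving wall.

Invoking sense(dir='north'), and see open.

I run push(x='north'), giving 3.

I try move(dir='north'), and observe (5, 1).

I try sense(dir='north'), giving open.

Then push(x='north'), and see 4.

I invoke move(dir='north'), yielding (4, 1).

Calling sense(dir='north'), : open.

Now I run push(x='north'), — result: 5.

Then move(dir='north'), giving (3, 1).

Next I call sense(dir='north'), giving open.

Now I run push(x='north'), and see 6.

Next I call move(dir='north'), : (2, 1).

Now I run sense(dir='north'), giving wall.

Next I call sense(dir='west'), which returns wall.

Next I call sense(dir='east'), and get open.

I use push(x='east'), and get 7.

I use move(dir='east'), and observe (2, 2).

Then sense(dir='south'), which returns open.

I use push(x='south'), and get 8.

I invoke move(dir='south'), : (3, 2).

Then sense(dir='south'), and get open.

Calling push(x='south'), → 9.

Then move(dir='south'), and observe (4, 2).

Now I run sense(dir='south'), and observe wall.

I run sense(dir='east'), → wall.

I run pop(), and observe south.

Then move(dir='north'), → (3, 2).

Then sense(dir='east'), giving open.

Now I run push(x='east'), which returns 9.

I try move(dir='east'), which returns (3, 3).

I try sense(dir='north'), yielding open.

Next I call push(x='north'), : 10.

Invoking move(dir='north'), which returns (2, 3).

Calling sense(dir='north'), giving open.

Next I call push(x='north'), which returns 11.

Using move(dir='north'), which returns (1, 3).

Now I run sense(dir='north'), yielding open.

Next I call push(x='north'), : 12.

Invoking move(dir='north'), and observe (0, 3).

I call sense(dir='west'), : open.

I run push(x='west'), — result: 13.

I try move(dir='west'), yielding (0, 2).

I use sense(dir='south'), — result: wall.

Next I call sense(dir='west'), and get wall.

I try pop(), — result: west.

I try move(dir='east'), and see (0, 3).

I call sense(dir='east'), and see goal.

Then move(dir='east'), which returns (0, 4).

Answer: (0, 4)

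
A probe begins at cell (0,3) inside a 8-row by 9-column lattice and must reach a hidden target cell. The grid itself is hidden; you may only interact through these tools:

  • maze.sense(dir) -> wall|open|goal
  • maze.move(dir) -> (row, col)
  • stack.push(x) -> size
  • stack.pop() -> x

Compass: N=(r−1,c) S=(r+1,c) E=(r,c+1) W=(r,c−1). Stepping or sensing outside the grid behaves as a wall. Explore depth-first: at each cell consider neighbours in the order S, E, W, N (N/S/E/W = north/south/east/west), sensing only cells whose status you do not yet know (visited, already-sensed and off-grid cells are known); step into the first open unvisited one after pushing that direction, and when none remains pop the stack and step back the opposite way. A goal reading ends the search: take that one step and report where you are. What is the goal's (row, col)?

Act: maze.sense[dir: south]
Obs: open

Act: stack.push[x: south]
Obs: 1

Act: maze.move[dir: south]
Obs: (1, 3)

Act: maze.sense[dir: south]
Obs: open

Act: stack.push[x: south]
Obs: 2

Act: maze.move[dir: south]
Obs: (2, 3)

Act: maze.sense[dir: south]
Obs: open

Act: stack.push[x: south]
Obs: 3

Act: maze.move[dir: south]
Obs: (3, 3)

Act: maze.sense[dir: south]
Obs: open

Act: stack.push[x: south]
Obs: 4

Act: maze.move[dir: south]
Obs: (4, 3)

Act: maze.sense[dir: south]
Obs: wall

Act: maze.sense[dir: east]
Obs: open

Act: stack.push[x: east]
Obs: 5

Act: maze.move[dir: east]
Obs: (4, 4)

Act: maze.sense[dir: south]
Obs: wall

Act: maze.sense[dir: east]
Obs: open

Act: stack.push[x: east]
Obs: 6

Act: maze.move[dir: east]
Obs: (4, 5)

Act: maze.sense[dir: south]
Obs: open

Act: stack.push[x: south]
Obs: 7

Act: maze.move[dir: south]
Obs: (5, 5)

Act: maze.sense[dir: south]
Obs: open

Act: stack.push[x: south]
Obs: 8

Act: maze.move[dir: south]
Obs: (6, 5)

Act: maze.sense[dir: south]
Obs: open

Act: stack.push[x: south]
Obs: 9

Act: maze.move[dir: south]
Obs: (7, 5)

Act: maze.sense[dir: east]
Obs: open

Act: stack.push[x: east]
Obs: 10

Act: maze.move[dir: east]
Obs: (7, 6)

Act: maze.sense[dir: east]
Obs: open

Act: stack.push[x: east]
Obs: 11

Act: maze.move[dir: east]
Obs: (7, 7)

Act: maze.sense[dir: east]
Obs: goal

Act: maze.move[dir: east]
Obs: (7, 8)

Answer: (7, 8)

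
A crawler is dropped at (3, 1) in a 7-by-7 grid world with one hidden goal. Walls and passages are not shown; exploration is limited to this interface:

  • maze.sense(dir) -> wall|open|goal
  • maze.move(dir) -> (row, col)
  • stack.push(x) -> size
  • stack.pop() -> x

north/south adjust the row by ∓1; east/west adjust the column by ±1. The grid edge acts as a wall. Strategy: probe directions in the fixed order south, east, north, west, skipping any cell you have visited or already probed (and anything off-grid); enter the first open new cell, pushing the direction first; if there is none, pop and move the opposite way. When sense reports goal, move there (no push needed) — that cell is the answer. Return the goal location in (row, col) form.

I call maze.sense with dir='south', and see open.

I use stack.push with x='south', and see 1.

Invoking maze.move with dir='south', and observe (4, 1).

I try maze.sense with dir='south', giving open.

I use stack.push with x='south', : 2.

Next I call maze.move with dir='south', yielding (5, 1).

I use maze.sense with dir='south', → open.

I invoke stack.push with x='south', → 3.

Then maze.move with dir='south', which returns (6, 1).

I call maze.sense with dir='east', : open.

Then stack.push with x='east', — result: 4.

I call maze.move with dir='east', → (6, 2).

I try maze.sense with dir='east', and get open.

Calling stack.push with x='east', and get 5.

Now I run maze.move with dir='east', yielding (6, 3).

Invoking maze.sense with dir='east', → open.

Next I call stack.push with x='east', which returns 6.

Using maze.move with dir='east', which returns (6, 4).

Then maze.sense with dir='east', giving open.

I call stack.push with x='east', which returns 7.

Invoking maze.move with dir='east', — result: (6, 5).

Calling maze.sense with dir='east', — result: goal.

Invoking maze.move with dir='east', giving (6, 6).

Answer: (6, 6)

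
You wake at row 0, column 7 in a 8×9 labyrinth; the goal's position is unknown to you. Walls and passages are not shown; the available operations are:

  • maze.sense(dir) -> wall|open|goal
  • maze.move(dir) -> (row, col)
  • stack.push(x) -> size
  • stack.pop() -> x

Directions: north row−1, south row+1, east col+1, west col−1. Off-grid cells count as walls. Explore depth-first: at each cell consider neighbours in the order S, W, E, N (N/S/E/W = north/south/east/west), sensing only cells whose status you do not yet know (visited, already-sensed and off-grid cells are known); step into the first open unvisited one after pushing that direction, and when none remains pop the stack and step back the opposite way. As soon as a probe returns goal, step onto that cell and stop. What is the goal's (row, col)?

% maze.sense south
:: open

% stack.push south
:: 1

% maze.move south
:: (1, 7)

% maze.sense south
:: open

% stack.push south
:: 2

% maze.move south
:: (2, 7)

% maze.sense south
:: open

% stack.push south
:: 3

% maze.move south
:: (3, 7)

% maze.sense south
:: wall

% maze.sense west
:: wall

% maze.sense east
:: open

% stack.push east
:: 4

% maze.move east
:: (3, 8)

% maze.sense south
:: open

% stack.push south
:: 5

% maze.move south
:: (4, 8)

% maze.sense south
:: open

% stack.push south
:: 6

% maze.move south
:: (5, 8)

% maze.sense south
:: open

% stack.push south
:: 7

% maze.move south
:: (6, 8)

% maze.sense south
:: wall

% maze.sense west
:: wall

% stack.pop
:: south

% maze.move north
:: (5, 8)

% maze.sense west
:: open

% stack.push west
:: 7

% maze.move west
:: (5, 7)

% maze.sense west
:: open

% stack.push west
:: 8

% maze.move west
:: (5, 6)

% maze.sense south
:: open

% stack.push south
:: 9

% maze.move south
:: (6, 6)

% maze.sense south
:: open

% stack.push south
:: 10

% maze.move south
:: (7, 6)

% maze.sense west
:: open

% stack.push west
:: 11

% maze.move west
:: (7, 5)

% maze.sense west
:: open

% stack.push west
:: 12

% maze.move west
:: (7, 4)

% maze.sense west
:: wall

% maze.sense north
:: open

% stack.push north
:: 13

% maze.move north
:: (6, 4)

% maze.sense west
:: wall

% maze.sense east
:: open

% stack.push east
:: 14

% maze.move east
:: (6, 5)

% maze.sense north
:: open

% stack.push north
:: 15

% maze.move north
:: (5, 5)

% maze.sense west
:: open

% stack.push west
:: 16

% maze.move west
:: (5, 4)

% maze.sense west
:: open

% stack.push west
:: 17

% maze.move west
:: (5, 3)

% maze.sense west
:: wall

% maze.sense north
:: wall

% stack.pop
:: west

% maze.move east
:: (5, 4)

% maze.sense north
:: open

% stack.push north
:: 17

% maze.move north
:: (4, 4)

% maze.sense east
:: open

% stack.push east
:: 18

% maze.move east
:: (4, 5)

% maze.sense east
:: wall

% maze.sense north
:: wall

% stack.pop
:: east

% maze.move west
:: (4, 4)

% maze.sense north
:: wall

% stack.pop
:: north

% maze.move south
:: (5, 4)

% stack.pop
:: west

% maze.move east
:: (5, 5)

% stack.pop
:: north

% maze.move south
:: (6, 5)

% stack.pop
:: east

% maze.move west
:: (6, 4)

% stack.pop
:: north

% maze.move south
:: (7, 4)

% stack.pop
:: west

% maze.move east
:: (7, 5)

% stack.pop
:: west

% maze.move east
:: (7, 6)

% maze.sense east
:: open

% stack.push east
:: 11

% maze.move east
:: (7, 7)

% stack.pop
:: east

% maze.move west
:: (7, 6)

% stack.pop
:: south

% maze.move north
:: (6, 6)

% stack.pop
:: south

% maze.move north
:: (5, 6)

% stack.pop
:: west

% maze.move east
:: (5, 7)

% stack.pop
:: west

% maze.move east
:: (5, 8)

% stack.pop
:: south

% maze.move north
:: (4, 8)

% stack.pop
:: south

% maze.move north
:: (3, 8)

% maze.sense north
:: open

% stack.push north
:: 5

% maze.move north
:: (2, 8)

% maze.sense north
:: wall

% stack.pop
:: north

% maze.move south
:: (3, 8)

% stack.pop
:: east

% maze.move west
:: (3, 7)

% stack.pop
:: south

% maze.move north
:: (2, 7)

% maze.sense west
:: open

% stack.push west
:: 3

% maze.move west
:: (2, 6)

% maze.sense west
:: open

% stack.push west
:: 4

% maze.move west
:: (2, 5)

% maze.sense west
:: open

% stack.push west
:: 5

% maze.move west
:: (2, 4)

% maze.sense west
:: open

% stack.push west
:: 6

% maze.move west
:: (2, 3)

% maze.sense south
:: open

% stack.push south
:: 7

% maze.move south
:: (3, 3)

% maze.sense west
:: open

% stack.push west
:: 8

% maze.move west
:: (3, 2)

% maze.sense south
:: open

% stack.push south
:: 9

% maze.move south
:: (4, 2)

% maze.sense west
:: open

% stack.push west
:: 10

% maze.move west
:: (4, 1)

% maze.sense south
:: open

% stack.push south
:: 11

% maze.move south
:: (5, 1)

% maze.sense south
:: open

% stack.push south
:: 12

% maze.move south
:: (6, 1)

% maze.sense south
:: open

% stack.push south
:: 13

% maze.move south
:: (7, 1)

% maze.sense west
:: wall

% maze.sense east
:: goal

% maze.move east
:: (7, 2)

Answer: (7, 2)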